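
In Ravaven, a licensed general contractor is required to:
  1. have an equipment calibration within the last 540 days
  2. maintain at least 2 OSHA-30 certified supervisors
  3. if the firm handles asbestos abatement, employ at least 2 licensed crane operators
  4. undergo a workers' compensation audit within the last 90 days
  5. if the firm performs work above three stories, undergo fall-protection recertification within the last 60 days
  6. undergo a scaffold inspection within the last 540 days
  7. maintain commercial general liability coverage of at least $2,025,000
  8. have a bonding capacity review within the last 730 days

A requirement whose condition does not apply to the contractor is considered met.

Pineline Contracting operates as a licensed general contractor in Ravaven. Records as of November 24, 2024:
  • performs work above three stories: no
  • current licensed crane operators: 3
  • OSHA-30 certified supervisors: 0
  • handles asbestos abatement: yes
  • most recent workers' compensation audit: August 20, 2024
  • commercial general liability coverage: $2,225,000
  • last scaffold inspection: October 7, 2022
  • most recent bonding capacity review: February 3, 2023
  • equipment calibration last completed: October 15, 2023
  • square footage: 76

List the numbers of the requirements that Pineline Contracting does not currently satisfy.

2, 4, 6

1. equipment calibration 406 days ago vs limit 540 → met
2. OSHA-30 certified supervisors 0 < 2 → not met
3. condition 'handles asbestos abatement' holds; licensed crane operators 3 ≥ 2 → met
4. workers' compensation audit 96 days ago vs limit 90 → not met
5. condition 'performs work above three stories' does not hold → requirement n/a → met
6. scaffold inspection 779 days ago vs limit 540 → not met
7. commercial general liability coverage $2,225,000 ≥ $2,025,000 → met
8. bonding capacity review 660 days ago vs limit 730 → met
Not met: 2, 4, 6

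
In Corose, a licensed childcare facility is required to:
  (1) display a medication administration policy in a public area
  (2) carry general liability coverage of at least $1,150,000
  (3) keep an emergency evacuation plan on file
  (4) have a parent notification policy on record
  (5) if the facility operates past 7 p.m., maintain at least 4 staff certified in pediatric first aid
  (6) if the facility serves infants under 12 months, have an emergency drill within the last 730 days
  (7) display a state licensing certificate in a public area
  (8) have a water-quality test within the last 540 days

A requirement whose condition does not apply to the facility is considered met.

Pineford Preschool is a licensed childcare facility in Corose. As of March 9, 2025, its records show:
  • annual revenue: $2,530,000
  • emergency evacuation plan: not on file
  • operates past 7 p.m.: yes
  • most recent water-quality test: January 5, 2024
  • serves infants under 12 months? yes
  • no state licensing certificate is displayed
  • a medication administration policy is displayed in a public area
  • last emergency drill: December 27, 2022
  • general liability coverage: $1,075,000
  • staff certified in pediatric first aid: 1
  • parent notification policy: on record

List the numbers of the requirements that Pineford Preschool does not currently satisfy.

1. medication administration policy present → met
2. general liability coverage $1,075,000 < $1,150,000 → not met
3. emergency evacuation plan absent → not met
4. parent notification policy present → met
5. condition 'operates past 7 p.m.' holds; staff certified in pediatric first aid 1 < 4 → not met
6. condition 'serves infants under 12 months' holds; emergency drill 803 days ago vs limit 730 → not met
7. state licensing certificate absent → not met
8. water-quality test 429 days ago vs limit 540 → met
Not met: 2, 3, 5, 6, 7

2, 3, 5, 6, 7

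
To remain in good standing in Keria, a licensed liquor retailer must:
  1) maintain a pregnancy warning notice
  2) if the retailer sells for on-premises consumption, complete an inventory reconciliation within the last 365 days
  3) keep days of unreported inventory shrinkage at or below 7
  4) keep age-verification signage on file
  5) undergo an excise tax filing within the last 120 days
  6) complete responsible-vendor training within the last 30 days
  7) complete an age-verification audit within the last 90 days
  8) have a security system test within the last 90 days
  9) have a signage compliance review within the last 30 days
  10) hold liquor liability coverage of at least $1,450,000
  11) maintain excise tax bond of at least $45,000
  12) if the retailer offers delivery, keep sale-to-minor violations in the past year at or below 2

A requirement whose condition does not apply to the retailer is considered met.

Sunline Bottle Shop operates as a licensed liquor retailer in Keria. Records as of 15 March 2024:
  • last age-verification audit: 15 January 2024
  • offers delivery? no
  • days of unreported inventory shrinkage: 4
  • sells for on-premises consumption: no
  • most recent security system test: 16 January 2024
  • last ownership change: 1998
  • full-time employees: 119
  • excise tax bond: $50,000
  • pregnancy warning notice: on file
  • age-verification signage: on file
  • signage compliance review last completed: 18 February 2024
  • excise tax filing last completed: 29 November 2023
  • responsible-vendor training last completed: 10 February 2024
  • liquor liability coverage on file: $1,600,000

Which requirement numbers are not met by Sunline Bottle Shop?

1. pregnancy warning notice present → met
2. condition 'sells for on-premises consumption' does not hold → requirement n/a → met
3. days of unreported inventory shrinkage 4 ≤ 7 → met
4. age-verification signage present → met
5. excise tax filing 107 days ago vs limit 120 → met
6. responsible-vendor training 34 days ago vs limit 30 → not met
7. age-verification audit 60 days ago vs limit 90 → met
8. security system test 59 days ago vs limit 90 → met
9. signage compliance review 26 days ago vs limit 30 → met
10. liquor liability coverage $1,600,000 ≥ $1,450,000 → met
11. excise tax bond $50,000 ≥ $45,000 → met
12. condition 'offers delivery' does not hold → requirement n/a → met
Not met: 6

6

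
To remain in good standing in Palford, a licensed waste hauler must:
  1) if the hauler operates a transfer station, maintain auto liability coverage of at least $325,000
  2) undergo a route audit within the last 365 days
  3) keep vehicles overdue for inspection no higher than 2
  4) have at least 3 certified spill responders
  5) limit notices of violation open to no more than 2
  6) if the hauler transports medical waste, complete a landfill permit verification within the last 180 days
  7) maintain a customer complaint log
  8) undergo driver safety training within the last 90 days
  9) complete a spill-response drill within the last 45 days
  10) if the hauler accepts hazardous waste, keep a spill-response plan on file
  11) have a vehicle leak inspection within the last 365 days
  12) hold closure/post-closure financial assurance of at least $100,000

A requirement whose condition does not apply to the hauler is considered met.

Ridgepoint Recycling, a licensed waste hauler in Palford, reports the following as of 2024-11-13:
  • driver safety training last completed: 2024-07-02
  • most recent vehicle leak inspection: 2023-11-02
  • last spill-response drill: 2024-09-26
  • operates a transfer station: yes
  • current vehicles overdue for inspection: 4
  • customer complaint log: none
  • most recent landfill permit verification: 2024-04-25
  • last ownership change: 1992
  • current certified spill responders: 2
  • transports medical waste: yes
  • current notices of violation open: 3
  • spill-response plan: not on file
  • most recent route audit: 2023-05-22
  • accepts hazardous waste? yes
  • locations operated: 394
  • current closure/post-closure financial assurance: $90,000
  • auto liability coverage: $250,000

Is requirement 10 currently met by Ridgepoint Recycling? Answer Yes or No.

No

10. condition 'accepts hazardous waste' holds; spill-response plan absent → not met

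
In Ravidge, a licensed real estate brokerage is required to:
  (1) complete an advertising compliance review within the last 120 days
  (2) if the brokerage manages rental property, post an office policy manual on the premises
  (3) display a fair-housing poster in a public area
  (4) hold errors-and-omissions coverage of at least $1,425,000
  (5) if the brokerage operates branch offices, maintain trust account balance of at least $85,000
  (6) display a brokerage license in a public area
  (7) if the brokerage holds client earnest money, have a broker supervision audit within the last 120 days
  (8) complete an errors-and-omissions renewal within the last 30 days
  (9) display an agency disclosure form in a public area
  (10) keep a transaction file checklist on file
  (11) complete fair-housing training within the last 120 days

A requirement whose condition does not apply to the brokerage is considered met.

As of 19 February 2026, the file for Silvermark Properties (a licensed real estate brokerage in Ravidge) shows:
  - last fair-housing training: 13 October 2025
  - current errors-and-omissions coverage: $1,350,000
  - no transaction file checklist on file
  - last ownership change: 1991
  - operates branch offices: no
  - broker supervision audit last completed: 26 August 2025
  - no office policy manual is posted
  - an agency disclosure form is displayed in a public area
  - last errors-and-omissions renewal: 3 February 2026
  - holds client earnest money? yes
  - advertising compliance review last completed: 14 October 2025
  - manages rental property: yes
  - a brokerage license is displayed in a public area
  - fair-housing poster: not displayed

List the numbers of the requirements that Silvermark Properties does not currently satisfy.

1, 2, 3, 4, 7, 10, 11

1. advertising compliance review 128 days ago vs limit 120 → not met
2. condition 'manages rental property' holds; office policy manual absent → not met
3. fair-housing poster absent → not met
4. errors-and-omissions coverage $1,350,000 < $1,425,000 → not met
5. condition 'operates branch offices' does not hold → requirement n/a → met
6. brokerage license present → met
7. condition 'holds client earnest money' holds; broker supervision audit 177 days ago vs limit 120 → not met
8. errors-and-omissions renewal 16 days ago vs limit 30 → met
9. agency disclosure form present → met
10. transaction file checklist absent → not met
11. fair-housing training 129 days ago vs limit 120 → not met
Not met: 1, 2, 3, 4, 7, 10, 11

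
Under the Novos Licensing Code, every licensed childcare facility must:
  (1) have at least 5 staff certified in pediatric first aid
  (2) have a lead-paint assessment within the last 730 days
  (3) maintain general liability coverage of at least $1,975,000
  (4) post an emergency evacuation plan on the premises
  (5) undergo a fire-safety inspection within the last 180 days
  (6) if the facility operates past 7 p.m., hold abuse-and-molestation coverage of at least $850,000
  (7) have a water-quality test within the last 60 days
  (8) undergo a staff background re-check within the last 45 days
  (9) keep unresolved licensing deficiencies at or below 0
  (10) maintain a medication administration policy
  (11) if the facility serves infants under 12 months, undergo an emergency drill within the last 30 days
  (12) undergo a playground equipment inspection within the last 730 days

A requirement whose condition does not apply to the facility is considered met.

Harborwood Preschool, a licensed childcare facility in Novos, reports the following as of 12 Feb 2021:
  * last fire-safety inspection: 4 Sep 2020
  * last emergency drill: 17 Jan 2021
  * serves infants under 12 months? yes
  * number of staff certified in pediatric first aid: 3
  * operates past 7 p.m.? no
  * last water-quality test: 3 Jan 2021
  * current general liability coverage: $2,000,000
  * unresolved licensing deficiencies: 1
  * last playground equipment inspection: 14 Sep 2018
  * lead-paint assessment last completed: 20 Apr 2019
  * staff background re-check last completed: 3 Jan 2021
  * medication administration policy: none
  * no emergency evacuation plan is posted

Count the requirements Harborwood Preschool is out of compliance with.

1. staff certified in pediatric first aid 3 < 5 → not met
2. lead-paint assessment 664 days ago vs limit 730 → met
3. general liability coverage $2,000,000 ≥ $1,975,000 → met
4. emergency evacuation plan absent → not met
5. fire-safety inspection 161 days ago vs limit 180 → met
6. condition 'operates past 7 p.m.' does not hold → requirement n/a → met
7. water-quality test 40 days ago vs limit 60 → met
8. staff background re-check 40 days ago vs limit 45 → met
9. unresolved licensing deficiencies 1 > 0 → not met
10. medication administration policy absent → not met
11. condition 'serves infants under 12 months' holds; emergency drill 26 days ago vs limit 30 → met
12. playground equipment inspection 882 days ago vs limit 730 → not met
Not met: 5 of 12

5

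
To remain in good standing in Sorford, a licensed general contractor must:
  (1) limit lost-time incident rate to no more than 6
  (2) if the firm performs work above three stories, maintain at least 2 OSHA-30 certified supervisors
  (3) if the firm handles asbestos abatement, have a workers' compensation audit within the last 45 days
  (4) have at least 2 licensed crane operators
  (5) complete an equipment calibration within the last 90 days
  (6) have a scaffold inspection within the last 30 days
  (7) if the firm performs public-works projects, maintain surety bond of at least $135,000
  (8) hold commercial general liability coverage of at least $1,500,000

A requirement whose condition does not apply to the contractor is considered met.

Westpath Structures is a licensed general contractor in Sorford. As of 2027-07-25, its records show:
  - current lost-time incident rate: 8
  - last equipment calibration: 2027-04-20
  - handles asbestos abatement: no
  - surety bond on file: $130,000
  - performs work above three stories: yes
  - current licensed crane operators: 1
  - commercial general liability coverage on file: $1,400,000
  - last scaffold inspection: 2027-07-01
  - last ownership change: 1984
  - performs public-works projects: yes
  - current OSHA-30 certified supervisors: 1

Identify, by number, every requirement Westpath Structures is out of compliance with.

1. lost-time incident rate 8 > 6 → not met
2. condition 'performs work above three stories' holds; OSHA-30 certified supervisors 1 < 2 → not met
3. condition 'handles asbestos abatement' does not hold → requirement n/a → met
4. licensed crane operators 1 < 2 → not met
5. equipment calibration 96 days ago vs limit 90 → not met
6. scaffold inspection 24 days ago vs limit 30 → met
7. condition 'performs public-works projects' holds; surety bond $130,000 < $135,000 → not met
8. commercial general liability coverage $1,400,000 < $1,500,000 → not met
Not met: 1, 2, 4, 5, 7, 8

1, 2, 4, 5, 7, 8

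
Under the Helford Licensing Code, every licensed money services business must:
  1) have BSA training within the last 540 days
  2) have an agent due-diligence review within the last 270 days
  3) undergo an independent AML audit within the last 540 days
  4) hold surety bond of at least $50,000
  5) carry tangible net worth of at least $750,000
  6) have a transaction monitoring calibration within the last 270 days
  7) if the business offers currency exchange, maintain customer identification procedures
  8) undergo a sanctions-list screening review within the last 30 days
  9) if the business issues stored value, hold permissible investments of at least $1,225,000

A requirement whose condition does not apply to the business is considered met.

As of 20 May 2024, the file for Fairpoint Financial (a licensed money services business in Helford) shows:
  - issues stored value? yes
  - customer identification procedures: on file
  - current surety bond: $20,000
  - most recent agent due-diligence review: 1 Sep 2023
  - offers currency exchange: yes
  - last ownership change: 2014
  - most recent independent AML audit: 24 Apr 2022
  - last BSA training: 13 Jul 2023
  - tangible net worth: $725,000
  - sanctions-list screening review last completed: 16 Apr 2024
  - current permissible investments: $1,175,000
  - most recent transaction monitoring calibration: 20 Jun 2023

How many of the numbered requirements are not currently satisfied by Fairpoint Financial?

6

1. BSA training 312 days ago vs limit 540 → met
2. agent due-diligence review 262 days ago vs limit 270 → met
3. independent AML audit 757 days ago vs limit 540 → not met
4. surety bond $20,000 < $50,000 → not met
5. tangible net worth $725,000 < $750,000 → not met
6. transaction monitoring calibration 335 days ago vs limit 270 → not met
7. condition 'offers currency exchange' holds; customer identification procedures present → met
8. sanctions-list screening review 34 days ago vs limit 30 → not met
9. condition 'issues stored value' holds; permissible investments $1,175,000 < $1,225,000 → not met
Not met: 6 of 9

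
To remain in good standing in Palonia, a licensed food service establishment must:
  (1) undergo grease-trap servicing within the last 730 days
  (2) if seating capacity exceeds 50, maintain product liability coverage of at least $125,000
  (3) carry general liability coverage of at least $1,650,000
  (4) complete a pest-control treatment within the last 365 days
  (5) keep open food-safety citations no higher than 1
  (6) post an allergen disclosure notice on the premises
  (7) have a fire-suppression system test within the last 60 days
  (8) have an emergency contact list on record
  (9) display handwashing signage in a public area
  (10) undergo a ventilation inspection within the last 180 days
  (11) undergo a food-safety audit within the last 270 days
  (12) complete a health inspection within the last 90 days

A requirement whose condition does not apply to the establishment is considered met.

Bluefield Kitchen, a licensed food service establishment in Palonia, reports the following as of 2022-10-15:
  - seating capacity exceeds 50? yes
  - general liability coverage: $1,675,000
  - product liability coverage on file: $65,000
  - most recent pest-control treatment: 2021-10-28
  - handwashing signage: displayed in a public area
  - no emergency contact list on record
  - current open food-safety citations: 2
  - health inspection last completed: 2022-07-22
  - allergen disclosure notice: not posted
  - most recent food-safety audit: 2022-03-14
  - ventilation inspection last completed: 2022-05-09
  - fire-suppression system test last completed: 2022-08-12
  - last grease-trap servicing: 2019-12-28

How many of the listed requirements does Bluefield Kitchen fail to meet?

6

1. grease-trap servicing 1022 days ago vs limit 730 → not met
2. condition 'seating capacity exceeds 50' holds; product liability coverage $65,000 < $125,000 → not met
3. general liability coverage $1,675,000 ≥ $1,650,000 → met
4. pest-control treatment 352 days ago vs limit 365 → met
5. open food-safety citations 2 > 1 → not met
6. allergen disclosure notice absent → not met
7. fire-suppression system test 64 days ago vs limit 60 → not met
8. emergency contact list absent → not met
9. handwashing signage present → met
10. ventilation inspection 159 days ago vs limit 180 → met
11. food-safety audit 215 days ago vs limit 270 → met
12. health inspection 85 days ago vs limit 90 → met
Not met: 6 of 12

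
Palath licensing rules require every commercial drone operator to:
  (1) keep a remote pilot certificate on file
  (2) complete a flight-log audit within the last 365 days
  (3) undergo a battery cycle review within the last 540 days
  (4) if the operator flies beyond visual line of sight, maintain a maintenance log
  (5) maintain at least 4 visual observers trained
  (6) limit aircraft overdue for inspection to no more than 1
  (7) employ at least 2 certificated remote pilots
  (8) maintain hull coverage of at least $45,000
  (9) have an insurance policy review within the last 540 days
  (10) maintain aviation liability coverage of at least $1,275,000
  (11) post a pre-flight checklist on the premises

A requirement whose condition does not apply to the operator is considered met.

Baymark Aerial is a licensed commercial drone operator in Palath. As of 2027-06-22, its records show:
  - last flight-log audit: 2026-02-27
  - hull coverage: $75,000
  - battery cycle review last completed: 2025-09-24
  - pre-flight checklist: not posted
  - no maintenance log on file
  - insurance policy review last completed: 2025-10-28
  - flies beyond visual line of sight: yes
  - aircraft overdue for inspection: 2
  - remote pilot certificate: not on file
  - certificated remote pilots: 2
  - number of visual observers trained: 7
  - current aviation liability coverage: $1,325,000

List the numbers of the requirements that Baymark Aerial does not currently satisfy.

1. remote pilot certificate absent → not met
2. flight-log audit 480 days ago vs limit 365 → not met
3. battery cycle review 636 days ago vs limit 540 → not met
4. condition 'flies beyond visual line of sight' holds; maintenance log absent → not met
5. visual observers trained 7 ≥ 4 → met
6. aircraft overdue for inspection 2 > 1 → not met
7. certificated remote pilots 2 ≥ 2 → met
8. hull coverage $75,000 ≥ $45,000 → met
9. insurance policy review 602 days ago vs limit 540 → not met
10. aviation liability coverage $1,325,000 ≥ $1,275,000 → met
11. pre-flight checklist absent → not met
Not met: 1, 2, 3, 4, 6, 9, 11

1, 2, 3, 4, 6, 9, 11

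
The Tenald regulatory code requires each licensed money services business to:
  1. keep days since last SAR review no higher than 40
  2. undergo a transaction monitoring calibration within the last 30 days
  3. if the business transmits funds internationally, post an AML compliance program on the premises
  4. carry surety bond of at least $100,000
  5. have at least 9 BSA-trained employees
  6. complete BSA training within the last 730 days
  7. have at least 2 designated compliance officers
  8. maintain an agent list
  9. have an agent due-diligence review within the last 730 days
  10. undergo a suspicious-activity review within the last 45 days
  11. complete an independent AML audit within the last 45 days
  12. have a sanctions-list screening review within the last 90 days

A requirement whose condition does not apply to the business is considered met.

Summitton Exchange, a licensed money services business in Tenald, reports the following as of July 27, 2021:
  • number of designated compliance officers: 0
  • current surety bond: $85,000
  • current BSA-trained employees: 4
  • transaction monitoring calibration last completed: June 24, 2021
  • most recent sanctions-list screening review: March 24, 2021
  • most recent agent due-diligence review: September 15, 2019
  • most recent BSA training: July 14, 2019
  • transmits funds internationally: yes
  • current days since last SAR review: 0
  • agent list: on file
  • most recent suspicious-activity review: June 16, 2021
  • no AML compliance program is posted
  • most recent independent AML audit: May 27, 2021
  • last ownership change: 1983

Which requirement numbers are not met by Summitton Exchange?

1. days since last SAR review 0 ≤ 40 → met
2. transaction monitoring calibration 33 days ago vs limit 30 → not met
3. condition 'transmits funds internationally' holds; AML compliance program absent → not met
4. surety bond $85,000 < $100,000 → not met
5. BSA-trained employees 4 < 9 → not met
6. BSA training 744 days ago vs limit 730 → not met
7. designated compliance officers 0 < 2 → not met
8. agent list present → met
9. agent due-diligence review 681 days ago vs limit 730 → met
10. suspicious-activity review 41 days ago vs limit 45 → met
11. independent AML audit 61 days ago vs limit 45 → not met
12. sanctions-list screening review 125 days ago vs limit 90 → not met
Not met: 2, 3, 4, 5, 6, 7, 11, 12

2, 3, 4, 5, 6, 7, 11, 12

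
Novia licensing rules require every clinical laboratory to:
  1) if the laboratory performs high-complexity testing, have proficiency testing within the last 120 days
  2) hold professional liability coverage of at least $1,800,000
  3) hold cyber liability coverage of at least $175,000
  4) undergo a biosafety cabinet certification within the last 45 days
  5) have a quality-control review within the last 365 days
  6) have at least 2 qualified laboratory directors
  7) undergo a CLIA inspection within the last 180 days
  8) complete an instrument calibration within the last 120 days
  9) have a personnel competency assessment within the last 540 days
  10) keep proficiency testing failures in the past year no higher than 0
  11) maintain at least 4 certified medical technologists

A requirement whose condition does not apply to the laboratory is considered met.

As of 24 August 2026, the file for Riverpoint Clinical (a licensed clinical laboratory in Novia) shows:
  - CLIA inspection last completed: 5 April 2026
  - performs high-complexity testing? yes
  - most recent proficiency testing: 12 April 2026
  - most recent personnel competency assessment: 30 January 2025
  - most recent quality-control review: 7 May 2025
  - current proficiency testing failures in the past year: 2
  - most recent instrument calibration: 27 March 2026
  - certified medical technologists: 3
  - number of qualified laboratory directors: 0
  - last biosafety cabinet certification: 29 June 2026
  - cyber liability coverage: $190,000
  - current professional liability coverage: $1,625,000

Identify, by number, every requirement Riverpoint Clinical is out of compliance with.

1, 2, 4, 5, 6, 8, 9, 10, 11

1. condition 'performs high-complexity testing' holds; proficiency testing 134 days ago vs limit 120 → not met
2. professional liability coverage $1,625,000 < $1,800,000 → not met
3. cyber liability coverage $190,000 ≥ $175,000 → met
4. biosafety cabinet certification 56 days ago vs limit 45 → not met
5. quality-control review 474 days ago vs limit 365 → not met
6. qualified laboratory directors 0 < 2 → not met
7. CLIA inspection 141 days ago vs limit 180 → met
8. instrument calibration 150 days ago vs limit 120 → not met
9. personnel competency assessment 571 days ago vs limit 540 → not met
10. proficiency testing failures in the past year 2 > 0 → not met
11. certified medical technologists 3 < 4 → not met
Not met: 1, 2, 4, 5, 6, 8, 9, 10, 11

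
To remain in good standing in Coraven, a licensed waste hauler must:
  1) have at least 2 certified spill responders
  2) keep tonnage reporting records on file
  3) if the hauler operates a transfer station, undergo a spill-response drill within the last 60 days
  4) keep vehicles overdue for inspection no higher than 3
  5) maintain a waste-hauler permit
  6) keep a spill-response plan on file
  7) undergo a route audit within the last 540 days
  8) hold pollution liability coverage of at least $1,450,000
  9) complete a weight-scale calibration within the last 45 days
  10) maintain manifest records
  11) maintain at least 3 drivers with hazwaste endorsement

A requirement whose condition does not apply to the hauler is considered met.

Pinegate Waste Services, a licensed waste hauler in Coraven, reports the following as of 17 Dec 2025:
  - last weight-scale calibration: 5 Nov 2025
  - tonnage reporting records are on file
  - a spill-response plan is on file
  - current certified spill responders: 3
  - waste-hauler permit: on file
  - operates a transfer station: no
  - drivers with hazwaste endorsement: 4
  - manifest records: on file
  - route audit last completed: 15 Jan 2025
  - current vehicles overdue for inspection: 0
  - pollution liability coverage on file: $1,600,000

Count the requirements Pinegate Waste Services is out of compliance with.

0

1. certified spill responders 3 ≥ 2 → met
2. tonnage reporting records present → met
3. condition 'operates a transfer station' does not hold → requirement n/a → met
4. vehicles overdue for inspection 0 ≤ 3 → met
5. waste-hauler permit present → met
6. spill-response plan present → met
7. route audit 336 days ago vs limit 540 → met
8. pollution liability coverage $1,600,000 ≥ $1,450,000 → met
9. weight-scale calibration 42 days ago vs limit 45 → met
10. manifest records present → met
11. drivers with hazwaste endorsement 4 ≥ 3 → met
Not met: 0 of 11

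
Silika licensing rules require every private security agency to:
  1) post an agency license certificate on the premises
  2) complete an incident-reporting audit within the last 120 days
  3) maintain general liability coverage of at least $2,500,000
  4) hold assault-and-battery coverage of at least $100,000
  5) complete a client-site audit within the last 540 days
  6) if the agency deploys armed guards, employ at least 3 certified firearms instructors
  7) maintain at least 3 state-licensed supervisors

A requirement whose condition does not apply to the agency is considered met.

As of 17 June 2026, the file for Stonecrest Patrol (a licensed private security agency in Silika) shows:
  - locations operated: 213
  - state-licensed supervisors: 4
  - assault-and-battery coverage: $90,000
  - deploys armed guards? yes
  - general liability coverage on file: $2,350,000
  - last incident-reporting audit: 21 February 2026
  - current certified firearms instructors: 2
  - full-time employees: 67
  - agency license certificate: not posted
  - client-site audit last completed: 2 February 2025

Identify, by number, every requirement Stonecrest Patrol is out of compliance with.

1. agency license certificate absent → not met
2. incident-reporting audit 116 days ago vs limit 120 → met
3. general liability coverage $2,350,000 < $2,500,000 → not met
4. assault-and-battery coverage $90,000 < $100,000 → not met
5. client-site audit 500 days ago vs limit 540 → met
6. condition 'deploys armed guards' holds; certified firearms instructors 2 < 3 → not met
7. state-licensed supervisors 4 ≥ 3 → met
Not met: 1, 3, 4, 6

1, 3, 4, 6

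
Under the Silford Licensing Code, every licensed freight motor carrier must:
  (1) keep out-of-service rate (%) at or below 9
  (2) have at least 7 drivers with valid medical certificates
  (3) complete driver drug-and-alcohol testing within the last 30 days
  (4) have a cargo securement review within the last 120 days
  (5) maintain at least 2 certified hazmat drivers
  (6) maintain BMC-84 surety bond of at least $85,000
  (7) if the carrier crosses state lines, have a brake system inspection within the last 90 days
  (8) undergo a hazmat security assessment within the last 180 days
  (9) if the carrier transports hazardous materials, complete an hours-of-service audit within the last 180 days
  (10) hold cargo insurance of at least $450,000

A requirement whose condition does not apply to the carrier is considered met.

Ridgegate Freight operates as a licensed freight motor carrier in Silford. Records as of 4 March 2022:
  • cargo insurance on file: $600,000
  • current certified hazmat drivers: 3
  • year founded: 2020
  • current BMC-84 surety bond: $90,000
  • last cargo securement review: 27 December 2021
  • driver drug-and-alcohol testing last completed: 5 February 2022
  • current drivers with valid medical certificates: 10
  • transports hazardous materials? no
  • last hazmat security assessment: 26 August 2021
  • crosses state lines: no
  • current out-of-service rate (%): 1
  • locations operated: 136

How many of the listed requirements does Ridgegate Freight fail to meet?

1

1. out-of-service rate (%) 1 ≤ 9 → met
2. drivers with valid medical certificates 10 ≥ 7 → met
3. driver drug-and-alcohol testing 27 days ago vs limit 30 → met
4. cargo securement review 67 days ago vs limit 120 → met
5. certified hazmat drivers 3 ≥ 2 → met
6. BMC-84 surety bond $90,000 ≥ $85,000 → met
7. condition 'crosses state lines' does not hold → requirement n/a → met
8. hazmat security assessment 190 days ago vs limit 180 → not met
9. condition 'transports hazardous materials' does not hold → requirement n/a → met
10. cargo insurance $600,000 ≥ $450,000 → met
Not met: 1 of 10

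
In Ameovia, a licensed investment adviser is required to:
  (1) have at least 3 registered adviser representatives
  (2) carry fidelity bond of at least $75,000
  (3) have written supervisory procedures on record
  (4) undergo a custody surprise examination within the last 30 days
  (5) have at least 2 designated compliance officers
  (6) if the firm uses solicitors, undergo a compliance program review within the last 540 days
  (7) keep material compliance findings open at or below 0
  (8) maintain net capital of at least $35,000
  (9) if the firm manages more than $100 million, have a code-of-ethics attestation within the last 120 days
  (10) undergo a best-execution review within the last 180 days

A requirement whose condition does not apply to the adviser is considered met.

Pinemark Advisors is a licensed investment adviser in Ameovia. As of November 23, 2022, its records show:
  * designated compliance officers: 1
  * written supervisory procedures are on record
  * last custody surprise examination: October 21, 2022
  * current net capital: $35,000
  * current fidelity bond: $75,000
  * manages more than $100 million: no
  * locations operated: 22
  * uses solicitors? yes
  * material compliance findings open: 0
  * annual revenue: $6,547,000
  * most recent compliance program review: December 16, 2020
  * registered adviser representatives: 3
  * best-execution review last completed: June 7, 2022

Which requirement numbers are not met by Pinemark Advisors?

1. registered adviser representatives 3 ≥ 3 → met
2. fidelity bond $75,000 ≥ $75,000 → met
3. written supervisory procedures present → met
4. custody surprise examination 33 days ago vs limit 30 → not met
5. designated compliance officers 1 < 2 → not met
6. condition 'uses solicitors' holds; compliance program review 707 days ago vs limit 540 → not met
7. material compliance findings open 0 ≤ 0 → met
8. net capital $35,000 ≥ $35,000 → met
9. condition 'manages more than $100 million' does not hold → requirement n/a → met
10. best-execution review 169 days ago vs limit 180 → met
Not met: 4, 5, 6

4, 5, 6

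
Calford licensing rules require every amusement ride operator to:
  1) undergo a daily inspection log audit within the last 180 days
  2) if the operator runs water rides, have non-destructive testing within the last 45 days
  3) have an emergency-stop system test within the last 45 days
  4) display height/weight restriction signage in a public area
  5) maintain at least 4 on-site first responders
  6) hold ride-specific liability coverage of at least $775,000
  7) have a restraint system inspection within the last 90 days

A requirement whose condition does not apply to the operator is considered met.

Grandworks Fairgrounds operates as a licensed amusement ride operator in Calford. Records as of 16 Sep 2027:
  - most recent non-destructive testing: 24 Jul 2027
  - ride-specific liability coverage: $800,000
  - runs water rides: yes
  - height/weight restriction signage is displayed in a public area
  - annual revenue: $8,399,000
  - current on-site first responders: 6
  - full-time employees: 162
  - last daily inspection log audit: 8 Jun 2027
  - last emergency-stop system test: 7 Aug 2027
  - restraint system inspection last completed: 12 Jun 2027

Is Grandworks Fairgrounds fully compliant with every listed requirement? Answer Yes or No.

No

1. daily inspection log audit 100 days ago vs limit 180 → met
2. condition 'runs water rides' holds; non-destructive testing 54 days ago vs limit 45 → not met
3. emergency-stop system test 40 days ago vs limit 45 → met
4. height/weight restriction signage present → met
5. on-site first responders 6 ≥ 4 → met
6. ride-specific liability coverage $800,000 ≥ $775,000 → met
7. restraint system inspection 96 days ago vs limit 90 → not met
Not met: 2, 7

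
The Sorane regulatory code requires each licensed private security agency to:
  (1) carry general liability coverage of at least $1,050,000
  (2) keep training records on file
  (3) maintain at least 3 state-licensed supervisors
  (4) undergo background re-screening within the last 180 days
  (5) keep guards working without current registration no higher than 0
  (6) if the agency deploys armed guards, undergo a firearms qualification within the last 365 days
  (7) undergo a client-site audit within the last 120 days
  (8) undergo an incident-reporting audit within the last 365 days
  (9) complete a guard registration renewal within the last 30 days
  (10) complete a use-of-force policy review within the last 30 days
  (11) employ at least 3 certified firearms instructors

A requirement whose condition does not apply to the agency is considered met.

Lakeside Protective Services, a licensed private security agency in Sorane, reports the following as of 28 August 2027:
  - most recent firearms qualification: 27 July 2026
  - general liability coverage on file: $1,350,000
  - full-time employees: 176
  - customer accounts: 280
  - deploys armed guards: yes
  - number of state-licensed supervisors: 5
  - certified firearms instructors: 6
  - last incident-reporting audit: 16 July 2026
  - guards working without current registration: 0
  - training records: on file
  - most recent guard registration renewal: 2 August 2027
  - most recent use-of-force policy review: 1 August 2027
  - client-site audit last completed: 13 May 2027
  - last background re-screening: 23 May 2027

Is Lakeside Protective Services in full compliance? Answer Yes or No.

1. general liability coverage $1,350,000 ≥ $1,050,000 → met
2. training records present → met
3. state-licensed supervisors 5 ≥ 3 → met
4. background re-screening 97 days ago vs limit 180 → met
5. guards working without current registration 0 ≤ 0 → met
6. condition 'deploys armed guards' holds; firearms qualification 397 days ago vs limit 365 → not met
7. client-site audit 107 days ago vs limit 120 → met
8. incident-reporting audit 408 days ago vs limit 365 → not met
9. guard registration renewal 26 days ago vs limit 30 → met
10. use-of-force policy review 27 days ago vs limit 30 → met
11. certified firearms instructors 6 ≥ 3 → met
Not met: 6, 8

No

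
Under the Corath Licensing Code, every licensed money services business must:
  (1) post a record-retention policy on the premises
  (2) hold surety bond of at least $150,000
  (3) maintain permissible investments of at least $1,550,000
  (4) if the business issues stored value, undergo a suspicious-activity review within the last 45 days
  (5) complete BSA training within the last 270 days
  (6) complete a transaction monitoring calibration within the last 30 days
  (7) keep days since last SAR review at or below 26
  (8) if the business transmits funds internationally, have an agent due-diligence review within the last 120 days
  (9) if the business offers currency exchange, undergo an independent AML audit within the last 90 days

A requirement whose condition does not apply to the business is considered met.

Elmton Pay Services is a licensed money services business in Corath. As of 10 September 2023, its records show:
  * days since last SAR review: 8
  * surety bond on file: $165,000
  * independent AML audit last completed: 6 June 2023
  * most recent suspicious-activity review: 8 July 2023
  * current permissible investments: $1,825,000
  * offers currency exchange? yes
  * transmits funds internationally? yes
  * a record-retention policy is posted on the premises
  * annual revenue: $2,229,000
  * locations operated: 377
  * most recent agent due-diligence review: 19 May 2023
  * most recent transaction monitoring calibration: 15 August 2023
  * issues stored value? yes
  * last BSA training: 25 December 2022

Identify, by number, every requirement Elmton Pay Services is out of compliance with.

4, 9

1. record-retention policy present → met
2. surety bond $165,000 ≥ $150,000 → met
3. permissible investments $1,825,000 ≥ $1,550,000 → met
4. condition 'issues stored value' holds; suspicious-activity review 64 days ago vs limit 45 → not met
5. BSA training 259 days ago vs limit 270 → met
6. transaction monitoring calibration 26 days ago vs limit 30 → met
7. days since last SAR review 8 ≤ 26 → met
8. condition 'transmits funds internationally' holds; agent due-diligence review 114 days ago vs limit 120 → met
9. condition 'offers currency exchange' holds; independent AML audit 96 days ago vs limit 90 → not met
Not met: 4, 9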